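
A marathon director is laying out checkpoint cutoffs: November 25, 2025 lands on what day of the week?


Date: 2025-11-25
January 1, 2025 is a Wednesday
Day of year: 329
Offset from Jan 1: 328 days
328 mod 7 = 6
Result: Tuesday

Tuesday


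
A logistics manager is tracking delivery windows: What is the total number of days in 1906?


Year: 1906
Check leap year rules:
Divisible by 4? No
1906 is not a leap year
Days: 365

365


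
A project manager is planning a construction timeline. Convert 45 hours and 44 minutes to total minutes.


Hours: 45
Extra minutes: 44
Minutes per hour: 60
Hours to minutes: 45 x 60 = 2700
Total: 2700 + 44 = 2744

2744


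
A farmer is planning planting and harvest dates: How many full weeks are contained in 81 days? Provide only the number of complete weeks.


Total days: 81
Days per week: 7
Division: 81 / 7 = 11 remainder 4
Complete weeks: 11
Remaining days: 4

11


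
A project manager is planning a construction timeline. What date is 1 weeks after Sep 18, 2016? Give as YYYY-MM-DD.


Start: 2016-09-18
Weeks to add: 1
Convert to days: 1 x 7 = 7 days
Add 7 days to 2016-09-18
Result: 2016-09-25

2016-09-25


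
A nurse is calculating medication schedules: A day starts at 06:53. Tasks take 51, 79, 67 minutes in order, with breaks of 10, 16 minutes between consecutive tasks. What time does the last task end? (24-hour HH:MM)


Start: 06:53 = 413 min from midnight
  after task 1 (51 min): 07:44
  after break (10 min): 07:54
  after task 2 (79 min): 09:13
  after break (16 min): 09:29
  after task 3 (67 min): 10:36
Total elapsed: 223 minutes
End time: 10:36

10:36


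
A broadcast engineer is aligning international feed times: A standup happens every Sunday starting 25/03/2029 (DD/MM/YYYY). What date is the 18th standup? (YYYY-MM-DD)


First occurrence: 2029-03-25 (occurrence 1)
Each occurrence is 7 days after the previous.
Occurrence 18 is 17 weeks after the first.
17 weeks = 119 days
2029-03-25 + 119 days = 2029-07-22

2029-07-22


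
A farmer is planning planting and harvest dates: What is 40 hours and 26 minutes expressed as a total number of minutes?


Hours: 40
Minutes: 26
Convert hours to minutes: 40 x 60 = 2400
Add remaining minutes: 2400 + 26 = 2426

2426


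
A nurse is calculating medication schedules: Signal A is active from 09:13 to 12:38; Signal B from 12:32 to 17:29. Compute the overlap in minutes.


Interval A: [553, 758] minutes from midnight
Interval B: [752, 1049] minutes from midnight
Overlap start = max(553, 752) = 752
Overlap end = min(758, 1049) = 758
Overlap = 758 - 752 = 6 minutes

6


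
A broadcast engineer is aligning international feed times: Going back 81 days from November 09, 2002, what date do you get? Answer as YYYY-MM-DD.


Start: 2002-11-09
Subtracting 81 days
Days already passed in November: 9
After going back through November: 72 more days to subtract
October 2002: 31 days, 41 remaining
September 2002: 30 days, 11 remaining
August 2002 has 31 days, need 11
Result: 2002-08-20

2002-08-20


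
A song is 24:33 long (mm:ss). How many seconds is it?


Minutes: 24
Extra seconds: 33
Seconds per minute: 60
Minutes to seconds: 24 x 60 = 1440
Total: 1440 + 33 = 1473

1473


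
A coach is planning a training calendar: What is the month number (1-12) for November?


Calendar month order:
10. October
11. November <--
12. December
November is month number 11

11


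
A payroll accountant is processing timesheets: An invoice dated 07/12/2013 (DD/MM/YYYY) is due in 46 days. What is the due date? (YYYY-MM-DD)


Start: 2013-12-07
Adding 46 days
Days remaining in December: 24
After December: 22 days still to add
January 2014 has 31 days, need 22
Result: 2014-01-22

2014-01-22


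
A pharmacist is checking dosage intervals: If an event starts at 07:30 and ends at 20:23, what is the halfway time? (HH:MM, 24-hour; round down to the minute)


Start time: 07:30 = 450 minutes from midnight
End time: 20:23 = 1223 minutes from midnight
Sum: 450 + 1223 = 1673
Midpoint: 1673 / 2 = 836 minutes
Convert: 836 / 60 = 13 hours, 56 minutes
Result: 13:56

13:56


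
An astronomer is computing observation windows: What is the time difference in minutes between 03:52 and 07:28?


Start time: 03:52 = 232 minutes from midnight
End time: 07:28 = 448 minutes from midnight
Difference: 448 - 232 = 216 minutes
That is 3 hours and 36 minutes

216


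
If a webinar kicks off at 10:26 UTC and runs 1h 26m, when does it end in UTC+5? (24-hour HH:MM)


Start: 10:26 in UTC
Step 1 - add duration:
  minutes: 26 + 26 = 52
  hours: 10 + 1 + 0 = 11
  end in UTC: 11:52
Step 2 - convert UTC -> UTC+5:
  offset difference: 5 - (0) = 5 hours
  11 + (5) = 16 -> mod 24 = 16
Result: 16:52 in UTC+5

16:52


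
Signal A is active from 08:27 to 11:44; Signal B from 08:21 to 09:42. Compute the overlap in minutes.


Interval A: [507, 704] minutes from midnight
Interval B: [501, 582] minutes from midnight
Overlap start = max(507, 501) = 507
Overlap end = min(704, 582) = 582
Overlap = 582 - 507 = 75 minutes

75


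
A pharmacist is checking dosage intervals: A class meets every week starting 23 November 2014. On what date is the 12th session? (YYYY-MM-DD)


First occurrence: 2014-11-23 (occurrence 1)
Each occurrence is 7 days after the previous.
Occurrence 12 is 11 weeks after the first.
11 weeks = 77 days
2014-11-23 + 77 days = 2015-02-08

2015-02-08


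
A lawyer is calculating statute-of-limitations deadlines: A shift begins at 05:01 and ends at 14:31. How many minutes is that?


Start time: 05:01 = 301 minutes from midnight
End time: 14:31 = 871 minutes from midnight
Difference: 871 - 301 = 570 minutes
That is 9 hours and 30 minutes

570


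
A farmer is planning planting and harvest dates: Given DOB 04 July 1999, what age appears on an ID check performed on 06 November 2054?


Birth: 1999-07-04
Reference: 2054-11-06
Year difference: 2054 - 1999 = 55
Has birthday (07-04) occurred by 11-06? Yes
Age in full years: 55

55


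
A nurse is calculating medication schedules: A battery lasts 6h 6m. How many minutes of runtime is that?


Hours: 6
Extra minutes: 6
Minutes per hour: 60
Hours to minutes: 6 x 60 = 360
Total: 360 + 6 = 366

366


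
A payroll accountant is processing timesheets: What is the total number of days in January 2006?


Month: January
Year: 2006
January is a 31-day month
Total: 31 days

31


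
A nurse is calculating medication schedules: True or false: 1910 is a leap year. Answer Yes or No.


Year: 1910
Divisible by 4? 1910 / 4 = 477.5 -> No
Not divisible by 4, so NOT a leap year

No


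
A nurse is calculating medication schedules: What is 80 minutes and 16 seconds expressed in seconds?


Minutes: 80
Extra seconds: 16
Seconds per minute: 60
Minutes to seconds: 80 x 60 = 4800
Total: 4800 + 16 = 4816

4816


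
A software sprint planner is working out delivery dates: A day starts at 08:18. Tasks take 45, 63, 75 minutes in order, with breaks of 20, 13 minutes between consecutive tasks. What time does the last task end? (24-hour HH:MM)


Start: 08:18 = 498 min from midnight
  after task 1 (45 min): 09:03
  after break (20 min): 09:23
  after task 2 (63 min): 10:26
  after break (13 min): 10:39
  after task 3 (75 min): 11:54
Total elapsed: 216 minutes
End time: 11:54

11:54


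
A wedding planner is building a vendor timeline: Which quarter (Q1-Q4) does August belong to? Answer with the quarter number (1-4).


Month: August (month 8)
Q1: January-March (months 1-3)
Q2: April-June (months 4-6)
Q3: July-September (months 7-9)
Q4: October-December (months 10-12)
Month 8 falls in Q3

3


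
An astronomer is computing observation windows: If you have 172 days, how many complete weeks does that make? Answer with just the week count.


Total days: 172
Days per week: 7
Division: 172 / 7 = 24 remainder 4
Complete weeks: 24
Remaining days: 4

24


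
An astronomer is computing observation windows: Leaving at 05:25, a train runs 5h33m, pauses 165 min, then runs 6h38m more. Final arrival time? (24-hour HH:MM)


Depart: 05:25
Leg 1: +333 min -> 10:58
Layover: +165 min -> 13:43
Leg 2: +398 min -> 20:21
Total travel: 896 minutes = 14h 56m
Arrival: 20:21

20:21


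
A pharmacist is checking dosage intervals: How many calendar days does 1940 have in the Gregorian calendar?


Year: 1940
Check leap year rules:
Divisible by 4? Yes
Divisible by 100? No
1940 is a leap year
Days: 366

366


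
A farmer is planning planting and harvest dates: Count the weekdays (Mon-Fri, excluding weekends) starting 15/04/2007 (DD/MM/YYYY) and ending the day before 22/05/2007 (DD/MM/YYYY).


Start: 2007-04-15 (Sunday)
End (exclusive): 2007-05-22 (Tuesday)
Total calendar days: 37
Full weeks: 37 // 7 = 5 -> 25 weekdays
Remaining 2 days starting on Sunday:
  Sun(-), Mon(w) -> 1 weekdays
Total business days: 25 + 1 = 26

26


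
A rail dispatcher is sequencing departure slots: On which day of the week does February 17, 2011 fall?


Date: 2011-02-17
January 1, 2011 is a Saturday
Day of year: 48
Offset from Jan 1: 47 days
47 mod 7 = 5
Result: Thursday

Thursday


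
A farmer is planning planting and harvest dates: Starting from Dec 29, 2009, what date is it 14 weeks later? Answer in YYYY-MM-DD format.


Start: 2009-12-29
Weeks to add: 14
Convert to days: 14 x 7 = 98 days
Add 98 days to 2009-12-29
Result: 2010-04-06

2010-04-06


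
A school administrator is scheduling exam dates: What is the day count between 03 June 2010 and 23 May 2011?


Start date: 2010-06-03
End date: 2011-05-23
Jun 2010: +28 days
Jul 2010: +31 days
Aug 2010: +31 days
... (9 more months)
Total: 354 days

354


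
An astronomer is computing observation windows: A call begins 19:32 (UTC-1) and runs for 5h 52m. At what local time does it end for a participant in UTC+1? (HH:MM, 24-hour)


Start: 19:32 in UTC-1
Step 1 - add duration:
  minutes: 32 + 52 = 84 (carry 1h)
  hours: 19 + 5 + 1 = 25
  end in UTC-1: 01:24
Step 2 - convert UTC-1 -> UTC+1:
  offset difference: 1 - (-1) = 2 hours
  1 + (2) = 3 -> mod 24 = 3
Result: 03:24 in UTC+1

03:24


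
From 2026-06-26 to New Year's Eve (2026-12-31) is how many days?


Start: June 26, 2026
End: December 31, 2026
Days left in June: 4
July: 31
August: 31
September: 30
October: 31
... plus remaining months
Sum of remaining months: 184
Total: 4 + 184 = 188

188


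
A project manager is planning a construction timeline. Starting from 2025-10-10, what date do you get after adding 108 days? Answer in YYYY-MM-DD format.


Start: 2025-10-10
Adding 108 days
Days remaining in October: 21
After October: 87 days still to add
November 2025: 30 days, 57 remaining
December 2025: 31 days, 26 remaining
January 2026 has 31 days, need 26
Result: 2026-01-26

2026-01-26


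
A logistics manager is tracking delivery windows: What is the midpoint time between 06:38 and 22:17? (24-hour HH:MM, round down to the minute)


Start time: 06:38 = 398 minutes from midnight
End time: 22:17 = 1337 minutes from midnight
Sum: 398 + 1337 = 1735
Midpoint: 1735 / 2 = 867 minutes
Convert: 867 / 60 = 14 hours, 27 minutes
Result: 14:27

14:27


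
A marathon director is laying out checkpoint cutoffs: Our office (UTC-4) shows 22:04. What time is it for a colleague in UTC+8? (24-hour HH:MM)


Local time: 22:04 at UTC-4 (offset -4h)
Target zone: UTC+8 (offset 8h)
Difference: 8 - (-4) = 12 hours
Calculation: 22 + (12) = 34
Wraparound: (34) mod 24 = 10
Result: 10:04

10:04


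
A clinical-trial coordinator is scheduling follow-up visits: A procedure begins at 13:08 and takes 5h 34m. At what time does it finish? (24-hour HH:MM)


Start time: 13:08
Adding: 5 hours 34 minutes
Minutes: 8 + 34 = 42
Hours: 13 + 5 + 0 = 18
Result: 18:42

18:42


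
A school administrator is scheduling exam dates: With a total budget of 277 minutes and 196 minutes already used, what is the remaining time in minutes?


Total budget: 277 minutes
Time used: 196 minutes
Remaining: 277 - 196 = 81 minutes
Percent used: 70.8%
Percent remaining: 29.2%

81


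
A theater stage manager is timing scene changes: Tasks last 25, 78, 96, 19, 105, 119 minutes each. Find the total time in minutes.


Durations: 25, 78, 96, 19, 105, 119
Running sum: 25
+ 78 = 103
+ 96 = 199
+ 19 = 218
+ 105 = 323
+ 119 = 442
Total duration: 442 minutes
That is 7 hours and 22 minutes

442


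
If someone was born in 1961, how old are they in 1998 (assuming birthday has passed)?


Birth year: 1961
Current year: 1998
Age = current year - birth year
Age = 1998 - 1961 = 37

37


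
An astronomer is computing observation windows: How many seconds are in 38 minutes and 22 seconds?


Minutes: 38
Seconds: 22
Convert minutes to seconds: 38 x 60 = 2280
Add remaining seconds: 2280 + 22 = 2302

2302


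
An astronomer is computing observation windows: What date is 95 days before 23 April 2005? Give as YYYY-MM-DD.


Start: 2005-04-23
Subtracting 95 days
Days already passed in April: 23
After going back through April: 72 more days to subtract
March 2005: 31 days, 41 remaining
February 2005: 28 days, 13 remaining
January 2005 has 31 days, need 13
Result: 2005-01-18

2005-01-18


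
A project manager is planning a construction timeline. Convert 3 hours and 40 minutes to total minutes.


Hours: 3
Minutes: 40
Convert hours to minutes: 3 x 60 = 180
Add remaining minutes: 180 + 40 = 220

220


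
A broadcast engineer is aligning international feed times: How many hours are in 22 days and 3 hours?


Days: 22
Extra hours: 3
Hours per day: 24
Days to hours: 22 x 24 = 528
Total: 528 + 3 = 531

531


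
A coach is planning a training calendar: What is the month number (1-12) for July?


Calendar month order:
6. June
7. July <--
8. August
July is month number 7

7


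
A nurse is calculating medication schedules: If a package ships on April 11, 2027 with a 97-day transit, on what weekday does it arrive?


Start: 2027-04-11 (Sunday)
Step 1 - find target date: add 97 days
  2027-04-11 + 97 days = 2027-07-17
Step 2 - day of week:
  97 mod 7 = 6
  Sunday + 6 days -> Saturday
Result: Saturday (2027-07-17)

Saturday


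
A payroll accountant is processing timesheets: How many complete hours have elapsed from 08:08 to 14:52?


Start: 08:08
End: 14:52
Hour difference: 14 - 8 = 6 hours
Minute difference: 52 - 8 = 44 minutes
Total minutes: 404
Complete hours: 404 / 60 = 6 (remainder 44)

6


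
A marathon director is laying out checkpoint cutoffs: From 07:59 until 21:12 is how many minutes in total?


Start time: 07:59 = 479 minutes from midnight
End time: 21:12 = 1272 minutes from midnight
Difference: 1272 - 479 = 793 minutes
That is 13 hours and 13 minutes

793


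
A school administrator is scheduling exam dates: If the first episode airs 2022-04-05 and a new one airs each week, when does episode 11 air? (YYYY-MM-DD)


First occurrence: 2022-04-05 (occurrence 1)
Each occurrence is 7 days after the previous.
Occurrence 11 is 10 weeks after the first.
10 weeks = 70 days
2022-04-05 + 70 days = 2022-06-14

2022-06-14


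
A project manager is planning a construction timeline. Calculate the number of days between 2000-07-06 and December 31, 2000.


Start: July 06, 2000
End: December 31, 2000
Days left in July: 25
August: 31
September: 30
October: 31
November: 30
... plus remaining months
Sum of remaining months: 153
Total: 25 + 153 = 178

178


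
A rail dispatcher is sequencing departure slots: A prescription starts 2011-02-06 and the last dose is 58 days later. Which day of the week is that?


Start: 2011-02-06 (Sunday)
Step 1 - find target date: add 58 days
  2011-02-06 + 58 days = 2011-04-05
Step 2 - day of week:
  58 mod 7 = 2
  Sunday + 2 days -> Tuesday
Result: Tuesday (2011-04-05)

Tuesday


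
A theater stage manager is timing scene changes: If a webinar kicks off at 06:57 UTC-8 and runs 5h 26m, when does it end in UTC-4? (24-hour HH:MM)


Start: 06:57 in UTC-8
Step 1 - add duration:
  minutes: 57 + 26 = 83 (carry 1h)
  hours: 6 + 5 + 1 = 12
  end in UTC-8: 12:23
Step 2 - convert UTC-8 -> UTC-4:
  offset difference: -4 - (-8) = 4 hours
  12 + (4) = 16 -> mod 24 = 16
Result: 16:23 in UTC-4

16:23


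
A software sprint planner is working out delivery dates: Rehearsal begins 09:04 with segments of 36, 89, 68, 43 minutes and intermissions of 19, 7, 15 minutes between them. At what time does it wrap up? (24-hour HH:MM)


Start: 09:04 = 544 min from midnight
  after task 1 (36 min): 09:40
  after break (19 min): 09:59
  after task 2 (89 min): 11:28
  after break (7 min): 11:35
  after task 3 (68 min): 12:43
  after break (15 min): 12:58
  after task 4 (43 min): 13:41
Total elapsed: 277 minutes
End time: 13:41

13:41


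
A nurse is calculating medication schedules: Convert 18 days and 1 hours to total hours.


Days: 18
Extra hours: 1
Hours per day: 24
Days to hours: 18 x 24 = 432
Total: 432 + 1 = 433

433


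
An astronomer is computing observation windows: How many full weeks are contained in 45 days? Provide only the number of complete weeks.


Total days: 45
Days per week: 7
Division: 45 / 7 = 6 remainder 3
Complete weeks: 6
Remaining days: 3

6


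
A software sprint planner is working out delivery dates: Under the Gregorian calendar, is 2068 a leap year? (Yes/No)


Year: 2068
Divisible by 4? 2068 / 4 = 517.0 -> Yes
Divisible by 100? 2068 / 100 = 20.68 -> No
Divisible by 4 but not 100, so it IS a leap year

Yes


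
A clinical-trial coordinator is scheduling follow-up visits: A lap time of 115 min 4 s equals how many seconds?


Minutes: 115
Seconds: 4
Convert minutes to seconds: 115 x 60 = 6900
Add remaining seconds: 6900 + 4 = 6904

6904


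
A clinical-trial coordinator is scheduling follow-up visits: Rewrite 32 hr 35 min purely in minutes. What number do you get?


Hours: 32
Extra minutes: 35
Minutes per hour: 60
Hours to minutes: 32 x 60 = 1920
Total: 1920 + 35 = 1955

1955


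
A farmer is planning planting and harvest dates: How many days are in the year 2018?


Year: 2018
Check leap year rules:
Divisible by 4? No
2018 is not a leap year
Days: 365

365


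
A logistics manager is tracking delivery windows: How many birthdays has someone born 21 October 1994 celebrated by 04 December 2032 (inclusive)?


Birth: 1994-10-21
Reference: 2032-12-04
Year difference: 2032 - 1994 = 38
Has birthday (10-21) occurred by 12-04? Yes
Age in full years: 38

38


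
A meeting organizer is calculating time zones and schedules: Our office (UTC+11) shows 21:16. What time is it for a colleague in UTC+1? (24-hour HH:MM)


Local time: 21:16 at UTC+11 (offset 11h)
Target zone: UTC+1 (offset 1h)
Difference: 1 - (11) = -10 hours
Calculation: 21 + (-10) = 11
Result: 11:16

11:16


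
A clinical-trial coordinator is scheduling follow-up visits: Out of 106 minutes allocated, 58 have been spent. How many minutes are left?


Total budget: 106 minutes
Time used: 58 minutes
Remaining: 106 - 58 = 48 minutes
Percent used: 54.7%
Percent remaining: 45.3%

48


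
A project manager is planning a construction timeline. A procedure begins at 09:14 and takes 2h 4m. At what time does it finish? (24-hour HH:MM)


Start time: 09:14
Adding: 2 hours 4 minutes
Minutes: 14 + 4 = 18
Hours: 9 + 2 + 0 = 11
Result: 11:18

11:18


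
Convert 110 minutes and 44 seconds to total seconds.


Minutes: 110
Extra seconds: 44
Seconds per minute: 60
Minutes to seconds: 110 x 60 = 6600
Total: 6600 + 44 = 6644

6644


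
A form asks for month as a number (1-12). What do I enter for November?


Calendar month order:
10. October
11. November <--
12. December
November is month number 11

11


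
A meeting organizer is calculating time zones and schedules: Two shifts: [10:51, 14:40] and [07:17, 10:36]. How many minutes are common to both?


Interval A: [651, 880] minutes from midnight
Interval B: [437, 636] minutes from midnight
Overlap start = max(651, 437) = 651
Overlap end = min(880, 636) = 636
End <= start, so the intervals do not overlap: 0 minutes

0


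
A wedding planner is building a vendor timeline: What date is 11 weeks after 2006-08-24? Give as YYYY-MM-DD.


Start: 2006-08-24
Weeks to add: 11
Convert to days: 11 x 7 = 77 days
Add 77 days to 2006-08-24
Result: 2006-11-09

2006-11-09


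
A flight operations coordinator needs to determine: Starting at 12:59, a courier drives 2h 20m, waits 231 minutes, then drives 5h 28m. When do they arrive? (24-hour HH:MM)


Depart: 12:59
Leg 1: +140 min -> 15:19
Layover: +231 min -> 19:10
Leg 2: +328 min -> 00:38
Total travel: 699 minutes = 11h 39m
Arrival: 00:38

00:38


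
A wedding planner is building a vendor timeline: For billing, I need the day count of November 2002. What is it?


Month: November
Year: 2002
November is a 30-day month
Total: 30 days

30


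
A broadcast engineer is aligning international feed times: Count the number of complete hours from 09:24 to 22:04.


Start: 09:24
End: 22:04
Hour difference: 22 - 9 = 13 hours
Minute difference: 4 - 24 = -20 minutes
Total minutes: 760
Complete hours: 760 / 60 = 12 (remainder 40)

12


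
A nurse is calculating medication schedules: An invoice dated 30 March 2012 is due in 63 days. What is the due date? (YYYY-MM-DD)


Start: 2012-03-30
Adding 63 days
Days remaining in March: 1
After March: 62 days still to add
April 2012: 30 days, 32 remaining
May 2012: 31 days, 1 remaining
June 2012 has 30 days, need 1
Result: 2012-06-01

2012-06-01


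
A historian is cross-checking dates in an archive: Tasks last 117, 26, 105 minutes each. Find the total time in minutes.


Durations: 117, 26, 105
Running sum: 117
+ 26 = 143
+ 105 = 248
Total duration: 248 minutes
That is 4 hours and 8 minutes

248


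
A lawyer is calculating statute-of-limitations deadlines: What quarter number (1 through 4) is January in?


Month: January (month 1)
Q1: January-March (months 1-3)
Q2: April-June (months 4-6)
Q3: July-September (months 7-9)
Q4: October-December (months 10-12)
Month 1 falls in Q1

1


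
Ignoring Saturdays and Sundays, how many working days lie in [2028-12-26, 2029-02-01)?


Start: 2028-12-26 (Tuesday)
End (exclusive): 2029-02-01 (Thursday)
Total calendar days: 37
Full weeks: 37 // 7 = 5 -> 25 weekdays
Remaining 2 days starting on Tuesday:
  Tue(w), Wed(w) -> 2 weekdays
Total business days: 25 + 2 = 27

27


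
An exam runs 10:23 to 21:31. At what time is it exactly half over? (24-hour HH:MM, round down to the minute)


Start time: 10:23 = 623 minutes from midnight
End time: 21:31 = 1291 minutes from midnight
Sum: 623 + 1291 = 1914
Midpoint: 1914 / 2 = 957 minutes
Convert: 957 / 60 = 15 hours, 57 minutes
Result: 15:57

15:57


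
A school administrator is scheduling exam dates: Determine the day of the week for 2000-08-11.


Date: 2000-08-11
January 1, 2000 is a Saturday
Day of year: 224
Offset from Jan 1: 223 days
223 mod 7 = 6
Result: Friday

Friday


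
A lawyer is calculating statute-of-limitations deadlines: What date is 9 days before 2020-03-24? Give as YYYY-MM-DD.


Start: 2020-03-24
Subtracting 9 days
Days already passed in March: 24
Result: 2020-03-15

2020-03-15


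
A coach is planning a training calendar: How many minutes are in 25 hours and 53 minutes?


Hours: 25
Minutes: 53
Convert hours to minutes: 25 x 60 = 1500
Add remaining minutes: 1500 + 53 = 1553

1553


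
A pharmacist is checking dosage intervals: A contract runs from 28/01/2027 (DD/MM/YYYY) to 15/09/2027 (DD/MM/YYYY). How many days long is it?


Start date: 2027-01-28
End date: 2027-09-15
Jan 2027: +4 days
Feb 2027: +28 days
Mar 2027: +31 days
... (6 more months)
Total: 230 days

230


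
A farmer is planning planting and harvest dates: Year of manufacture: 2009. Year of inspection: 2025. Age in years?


Birth year: 2009
Current year: 2025
Age = current year - birth year
Age = 2025 - 2009 = 16

16


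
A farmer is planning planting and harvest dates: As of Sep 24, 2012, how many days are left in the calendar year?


Start: September 24, 2012
End: December 31, 2012
Days left in September: 6
October: 31
November: 30
December: 31
Sum of remaining months: 92
Total: 6 + 92 = 98

98


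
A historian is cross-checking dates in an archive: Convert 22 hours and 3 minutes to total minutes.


Hours: 22
Extra minutes: 3
Minutes per hour: 60
Hours to minutes: 22 x 60 = 1320
Total: 1320 + 3 = 1323

1323


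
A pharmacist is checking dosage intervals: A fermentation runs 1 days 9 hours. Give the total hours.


Days: 1
Extra hours: 9
Hours per day: 24
Days to hours: 1 x 24 = 24
Total: 24 + 9 = 33

33


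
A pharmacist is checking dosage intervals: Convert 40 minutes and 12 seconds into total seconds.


Minutes: 40
Seconds: 12
Convert minutes to seconds: 40 x 60 = 2400
Add remaining seconds: 2400 + 12 = 2412

2412


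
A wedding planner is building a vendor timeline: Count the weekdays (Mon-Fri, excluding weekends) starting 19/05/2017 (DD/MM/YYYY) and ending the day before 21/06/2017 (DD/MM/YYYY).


Start: 2017-05-19 (Friday)
End (exclusive): 2017-06-21 (Wednesday)
Total calendar days: 33
Full weeks: 33 // 7 = 4 -> 20 weekdays
Remaining 5 days starting on Friday:
  Fri(w), Sat(-), Sun(-), Mon(w), Tue(w) -> 3 weekdays
Total business days: 20 + 3 = 23

23


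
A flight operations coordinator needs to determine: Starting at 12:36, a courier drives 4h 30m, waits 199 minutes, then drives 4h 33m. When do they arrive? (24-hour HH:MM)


Depart: 12:36
Leg 1: +270 min -> 17:06
Layover: +199 min -> 20:25
Leg 2: +273 min -> 00:58
Total travel: 742 minutes = 12h 22m
Arrival: 00:58

00:58


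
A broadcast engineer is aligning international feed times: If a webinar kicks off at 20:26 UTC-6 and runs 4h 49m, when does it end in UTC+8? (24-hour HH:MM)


Start: 20:26 in UTC-6
Step 1 - add duration:
  minutes: 26 + 49 = 75 (carry 1h)
  hours: 20 + 4 + 1 = 25
  end in UTC-6: 01:15
Step 2 - convert UTC-6 -> UTC+8:
  offset difference: 8 - (-6) = 14 hours
  1 + (14) = 15 -> mod 24 = 15
Result: 15:15 in UTC+8

15:15


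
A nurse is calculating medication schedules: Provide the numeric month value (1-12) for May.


Calendar month order:
4. April
5. May <--
6. June
May is month number 5

5


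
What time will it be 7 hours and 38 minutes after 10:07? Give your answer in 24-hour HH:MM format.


Start time: 10:07
Adding: 7 hours 38 minutes
Minutes: 7 + 38 = 45
Hours: 10 + 7 + 0 = 17
Result: 17:45

17:45


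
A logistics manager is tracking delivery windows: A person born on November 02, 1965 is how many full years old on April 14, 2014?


Birth: 1965-11-02
Reference: 2014-04-14
Year difference: 2014 - 1965 = 49
Has birthday (11-02) occurred by 04-14? No
Birthday not yet reached this year -> subtract 1
Age in full years: 48

48


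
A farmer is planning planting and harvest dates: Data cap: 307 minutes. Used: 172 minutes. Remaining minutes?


Total budget: 307 minutes
Time used: 172 minutes
Remaining: 307 - 172 = 135 minutes
Percent used: 56.0%
Percent remaining: 44.0%

135


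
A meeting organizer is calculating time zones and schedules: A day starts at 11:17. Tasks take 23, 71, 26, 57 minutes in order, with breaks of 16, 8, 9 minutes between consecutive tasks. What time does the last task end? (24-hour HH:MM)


Start: 11:17 = 677 min from midnight
  after task 1 (23 min): 11:40
  after break (16 min): 11:56
  after task 2 (71 min): 13:07
  after break (8 min): 13:15
  after task 3 (26 min): 13:41
  after break (9 min): 13:50
  after task 4 (57 min): 14:47
Total elapsed: 210 minutes
End time: 14:47

14:47


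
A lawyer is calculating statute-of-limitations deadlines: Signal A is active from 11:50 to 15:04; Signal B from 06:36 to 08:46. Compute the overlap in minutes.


Interval A: [710, 904] minutes from midnight
Interval B: [396, 526] minutes from midnight
Overlap start = max(710, 396) = 710
Overlap end = min(904, 526) = 526
End <= start, so the intervals do not overlap: 0 minutes

0


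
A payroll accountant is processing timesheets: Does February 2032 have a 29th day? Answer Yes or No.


Year: 2032
Divisible by 4? 2032 / 4 = 508.0 -> Yes
Divisible by 100? 2032 / 100 = 20.32 -> No
Divisible by 4 but not 100, so it IS a leap year

Yes


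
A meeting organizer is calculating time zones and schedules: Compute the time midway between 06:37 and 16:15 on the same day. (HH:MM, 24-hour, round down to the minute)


Start time: 06:37 = 397 minutes from midnight
End time: 16:15 = 975 minutes from midnight
Sum: 397 + 975 = 1372
Midpoint: 1372 / 2 = 686 minutes
Convert: 686 / 60 = 11 hours, 26 minutes
Result: 11:26

11:26


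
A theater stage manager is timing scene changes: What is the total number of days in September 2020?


Month: September
Year: 2020
September is a 30-day month
Total: 30 days

30


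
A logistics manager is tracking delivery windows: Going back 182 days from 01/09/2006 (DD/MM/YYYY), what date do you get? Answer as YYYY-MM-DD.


Start: 2006-09-01
Subtracting 182 days
Days already passed in September: 1
After going back through September: 181 more days to subtract
August 2006: 31 days, 150 remaining
July 2006: 31 days, 119 remaining
June 2006: 30 days, 89 remaining
May 2006: 31 days, 58 remaining
Result: 2006-03-03

2006-03-03


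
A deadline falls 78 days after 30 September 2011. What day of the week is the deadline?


Start: 2011-09-30 (Friday)
Step 1 - find target date: add 78 days
  2011-09-30 + 78 days = 2011-12-17
Step 2 - day of week:
  78 mod 7 = 1
  Friday + 1 days -> Saturday
Result: Saturday (2011-12-17)

Saturday


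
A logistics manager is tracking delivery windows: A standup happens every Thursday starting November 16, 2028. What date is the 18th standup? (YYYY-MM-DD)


First occurrence: 2028-11-16 (occurrence 1)
Each occurrence is 7 days after the previous.
Occurrence 18 is 17 weeks after the first.
17 weeks = 119 days
2028-11-16 + 119 days = 2029-03-15

2029-03-15


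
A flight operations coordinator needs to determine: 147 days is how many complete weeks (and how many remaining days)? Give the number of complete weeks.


Total days: 147
Days per week: 7
Division: 147 / 7 = 21 remainder 0
Complete weeks: 21
Remaining days: 0

21


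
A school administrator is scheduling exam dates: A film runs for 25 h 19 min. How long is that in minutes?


Hours: 25
Minutes: 19
Convert hours to minutes: 25 x 60 = 1500
Add remaining minutes: 1500 + 19 = 1519

1519


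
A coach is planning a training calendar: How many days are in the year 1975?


Year: 1975
Check leap year rules:
Divisible by 4? No
1975 is not a leap year
Days: 365

365


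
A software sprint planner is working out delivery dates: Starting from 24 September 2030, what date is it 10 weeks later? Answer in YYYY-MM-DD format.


Start: 2030-09-24
Weeks to add: 10
Convert to days: 10 x 7 = 70 days
Add 70 days to 2030-09-24
Result: 2030-12-03

2030-12-03


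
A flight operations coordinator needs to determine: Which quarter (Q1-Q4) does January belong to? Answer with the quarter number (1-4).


Month: January (month 1)
Q1: January-March (months 1-3)
Q2: April-June (months 4-6)
Q3: July-September (months 7-9)
Q4: October-December (months 10-12)
Month 1 falls in Q1

1


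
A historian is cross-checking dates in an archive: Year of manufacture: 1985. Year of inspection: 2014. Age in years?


Birth year: 1985
Current year: 2014
Age = current year - birth year
Age = 2014 - 1985 = 29

29


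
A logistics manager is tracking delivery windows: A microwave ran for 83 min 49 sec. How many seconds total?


Minutes: 83
Extra seconds: 49
Seconds per minute: 60
Minutes to seconds: 83 x 60 = 4980
Total: 4980 + 49 = 5029

5029


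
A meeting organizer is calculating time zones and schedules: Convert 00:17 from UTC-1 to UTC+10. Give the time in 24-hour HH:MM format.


Local time: 00:17 at UTC-1 (offset -1h)
Target zone: UTC+10 (offset 10h)
Difference: 10 - (-1) = 11 hours
Calculation: 0 + (11) = 11
Result: 11:17

11:17


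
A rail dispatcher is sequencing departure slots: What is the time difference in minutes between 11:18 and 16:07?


Start time: 11:18 = 678 minutes from midnight
End time: 16:07 = 967 minutes from midnight
Difference: 967 - 678 = 289 minutes
That is 4 hours and 49 minutes

289


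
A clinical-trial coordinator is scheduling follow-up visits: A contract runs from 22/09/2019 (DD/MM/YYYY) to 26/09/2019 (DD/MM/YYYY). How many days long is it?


Start date: 2019-09-22
End date: 2019-09-26
Sep 2019: +4 days
Total: 4 days

4


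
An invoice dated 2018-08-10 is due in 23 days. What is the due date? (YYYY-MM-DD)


Start: 2018-08-10
Adding 23 days
Days remaining in August: 21
After August: 2 days still to add
September 2018 has 30 days, need 2
Result: 2018-09-02

2018-09-02


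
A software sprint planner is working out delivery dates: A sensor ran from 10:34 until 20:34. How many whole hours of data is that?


Start: 10:34
End: 20:34
Hour difference: 20 - 10 = 10 hours
Minute difference: 34 - 34 = 0 minutes
Total minutes: 600
Complete hours: 600 / 60 = 10 (remainder 0)

10


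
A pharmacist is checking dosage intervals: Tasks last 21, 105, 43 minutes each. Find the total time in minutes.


Durations: 21, 105, 43
Running sum: 21
+ 105 = 126
+ 43 = 169
Total duration: 169 minutes
That is 2 hours and 49 minutes

169


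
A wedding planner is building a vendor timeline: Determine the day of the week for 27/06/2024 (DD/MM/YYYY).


Date: 2024-06-27
January 1, 2024 is a Monday
Day of year: 179
Offset from Jan 1: 178 days
178 mod 7 = 3
Result: Thursday

Thursday


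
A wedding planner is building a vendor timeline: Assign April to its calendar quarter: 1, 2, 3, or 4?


Month: April (month 4)
Q1: January-March (months 1-3)
Q2: April-June (months 4-6)
Q3: July-September (months 7-9)
Q4: October-December (months 10-12)
Month 4 falls in Q2

2


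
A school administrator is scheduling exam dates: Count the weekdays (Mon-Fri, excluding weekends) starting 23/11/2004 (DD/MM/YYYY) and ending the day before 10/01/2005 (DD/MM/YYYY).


Start: 2004-11-23 (Tuesday)
End (exclusive): 2005-01-10 (Monday)
Total calendar days: 48
Full weeks: 48 // 7 = 6 -> 30 weekdays
Remaining 6 days starting on Tuesday:
  Tue(w), Wed(w), Thu(w), Fri(w), Sat(-), Sun(-) -> 4 weekdays
Total business days: 30 + 4 = 34

34


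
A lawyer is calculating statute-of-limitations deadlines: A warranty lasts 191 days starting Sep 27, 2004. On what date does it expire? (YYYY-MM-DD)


Start: 2004-09-27
Adding 191 days
Days remaining in September: 3
After September: 188 days still to add
October 2004: 31 days, 157 remaining
November 2004: 30 days, 127 remaining
December 2004: 31 days, 96 remaining
January 2005: 31 days, 65 remaining
Result: 2005-04-06

2005-04-06


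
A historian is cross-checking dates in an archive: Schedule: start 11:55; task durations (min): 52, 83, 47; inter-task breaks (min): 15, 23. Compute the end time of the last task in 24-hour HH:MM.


Start: 11:55 = 715 min from midnight
  after task 1 (52 min): 12:47
  after break (15 min): 13:02
  after task 2 (83 min): 14:25
  after break (23 min): 14:48
  after task 3 (47 min): 15:35
Total elapsed: 220 minutes
End time: 15:35

15:35


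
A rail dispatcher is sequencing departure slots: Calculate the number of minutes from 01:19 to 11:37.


Start time: 01:19 = 79 minutes from midnight
End time: 11:37 = 697 minutes from midnight
Difference: 697 - 79 = 618 minutes
That is 10 hours and 18 minutes

618


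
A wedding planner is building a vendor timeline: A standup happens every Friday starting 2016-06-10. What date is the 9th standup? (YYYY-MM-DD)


First occurrence: 2016-06-10 (occurrence 1)
Each occurrence is 7 days after the previous.
Occurrence 9 is 8 weeks after the first.
8 weeks = 56 days
2016-06-10 + 56 days = 2016-08-05

2016-08-05


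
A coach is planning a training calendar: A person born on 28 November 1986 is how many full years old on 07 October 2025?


Birth: 1986-11-28
Reference: 2025-10-07
Year difference: 2025 - 1986 = 39
Has birthday (11-28) occurred by 10-07? No
Birthday not yet reached this year -> subtract 1
Age in full years: 38

38


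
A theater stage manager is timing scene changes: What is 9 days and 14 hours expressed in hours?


Days: 9
Extra hours: 14
Hours per day: 24
Days to hours: 9 x 24 = 216
Total: 216 + 14 = 230

230


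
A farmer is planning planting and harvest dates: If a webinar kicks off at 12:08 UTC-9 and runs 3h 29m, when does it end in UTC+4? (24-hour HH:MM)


Start: 12:08 in UTC-9
Step 1 - add duration:
  minutes: 8 + 29 = 37
  hours: 12 + 3 + 0 = 15
  end in UTC-9: 15:37
Step 2 - convert UTC-9 -> UTC+4:
  offset difference: 4 - (-9) = 13 hours
  15 + (13) = 28 -> mod 24 = 4
Result: 04:37 in UTC+4

04:37


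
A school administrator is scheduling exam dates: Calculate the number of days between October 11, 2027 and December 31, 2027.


Start: October 11, 2027
End: December 31, 2027
Days left in October: 20
November: 30
December: 31
Sum of remaining months: 61
Total: 20 + 61 = 81

81


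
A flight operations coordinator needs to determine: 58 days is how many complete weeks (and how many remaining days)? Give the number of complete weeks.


Total days: 58
Days per week: 7
Division: 58 / 7 = 8 remainder 2
Complete weeks: 8
Remaining days: 2

8


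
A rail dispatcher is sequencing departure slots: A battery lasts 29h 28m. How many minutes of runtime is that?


Hours: 29
Extra minutes: 28
Minutes per hour: 60
Hours to minutes: 29 x 60 = 1740
Total: 1740 + 28 = 1768

1768


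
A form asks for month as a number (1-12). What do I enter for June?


Calendar month order:
5. May
6. June <--
7. July
June is month number 6

6


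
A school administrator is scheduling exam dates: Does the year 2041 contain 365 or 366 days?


Year: 2041
Check leap year rules:
Divisible by 4? No
2041 is not a leap year
Days: 365

365


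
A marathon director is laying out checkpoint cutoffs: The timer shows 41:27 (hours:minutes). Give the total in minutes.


Hours: 41
Minutes: 27
Convert hours to minutes: 41 x 60 = 2460
Add remaining minutes: 2460 + 27 = 2487

2487


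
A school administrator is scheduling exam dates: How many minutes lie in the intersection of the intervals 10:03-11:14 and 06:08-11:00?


Interval A: [603, 674] minutes from midnight
Interval B: [368, 660] minutes from midnight
Overlap start = max(603, 368) = 603
Overlap end = min(674, 660) = 660
Overlap = 660 - 603 = 57 minutes

57


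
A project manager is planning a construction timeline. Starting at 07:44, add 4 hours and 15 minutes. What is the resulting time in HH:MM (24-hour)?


Start time: 07:44
Adding: 4 hours 15 minutes
Minutes: 44 + 15 = 59
Hours: 7 + 4 + 0 = 11
Result: 11:59

11:59


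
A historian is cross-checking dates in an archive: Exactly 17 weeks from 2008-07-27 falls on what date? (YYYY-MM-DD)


Start: 2008-07-27
Weeks to add: 17
Convert to days: 17 x 7 = 119 days
Add 119 days to 2008-07-27
Result: 2008-11-23

2008-11-23


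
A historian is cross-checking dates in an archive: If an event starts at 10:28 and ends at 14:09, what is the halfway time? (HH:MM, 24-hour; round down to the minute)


Start time: 10:28 = 628 minutes from midnight
End time: 14:09 = 849 minutes from midnight
Sum: 628 + 849 = 1477
Midpoint: 1477 / 2 = 738 minutes
Convert: 738 / 60 = 12 hours, 18 minutes
Result: 12:18

12:18


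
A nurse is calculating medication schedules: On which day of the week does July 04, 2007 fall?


Date: 2007-07-04
January 1, 2007 is a Monday
Day of year: 185
Offset from Jan 1: 184 days
184 mod 7 = 2
Result: Wednesday

Wednesday


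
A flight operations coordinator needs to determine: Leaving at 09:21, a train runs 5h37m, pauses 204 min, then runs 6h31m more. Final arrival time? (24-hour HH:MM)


Depart: 09:21
Leg 1: +337 min -> 14:58
Layover: +204 min -> 18:22
Leg 2: +391 min -> 00:53
Total travel: 932 minutes = 15h 32m
Arrival: 00:53

00:53
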